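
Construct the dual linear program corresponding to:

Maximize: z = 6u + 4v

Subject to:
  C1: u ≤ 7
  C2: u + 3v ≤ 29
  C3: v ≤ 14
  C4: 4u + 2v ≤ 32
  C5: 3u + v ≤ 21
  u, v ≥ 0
Minimize: z = 7y1 + 29y2 + 14y3 + 32y4 + 21y5

Subject to:
  C1: -y1 - y2 - 4y4 - 3y5 ≤ -6
  C2: -3y2 - y3 - 2y4 - y5 ≤ -4
  y1, y2, y3, y4, y5 ≥ 0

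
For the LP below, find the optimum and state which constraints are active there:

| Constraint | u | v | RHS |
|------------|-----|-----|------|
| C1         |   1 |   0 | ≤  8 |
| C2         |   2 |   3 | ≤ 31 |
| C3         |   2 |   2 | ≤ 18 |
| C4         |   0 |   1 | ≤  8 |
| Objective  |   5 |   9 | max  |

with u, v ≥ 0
Optimal: u = 1, v = 8
Slack at optimum:
  C1: slack = 7
  C2: slack = 5
  C3: slack = 0 (binding)
  C4: slack = 0 (binding)
  u ≥ 0: u = 1
  v ≥ 0: v = 8
Binding constraints: C3, C4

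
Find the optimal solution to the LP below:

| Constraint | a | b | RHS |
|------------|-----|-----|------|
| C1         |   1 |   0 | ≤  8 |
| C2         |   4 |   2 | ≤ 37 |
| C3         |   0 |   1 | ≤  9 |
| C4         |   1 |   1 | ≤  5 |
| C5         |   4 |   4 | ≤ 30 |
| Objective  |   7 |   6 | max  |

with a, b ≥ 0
Each vertex is the intersection of two constraint boundaries that also satisfies all remaining constraints:
  a = 0 and b = 0 → (0, 0)
  a + b = 5 and b = 0 → (5, 0)
  a + b = 5 and a = 0 → (0, 5)

Evaluating z = 7a + 6b at each vertex:
  (0, 0): z = 0
  (5, 0): z = 35
  (0, 5): z = 30

The maximum is at (5, 0) with z = 35.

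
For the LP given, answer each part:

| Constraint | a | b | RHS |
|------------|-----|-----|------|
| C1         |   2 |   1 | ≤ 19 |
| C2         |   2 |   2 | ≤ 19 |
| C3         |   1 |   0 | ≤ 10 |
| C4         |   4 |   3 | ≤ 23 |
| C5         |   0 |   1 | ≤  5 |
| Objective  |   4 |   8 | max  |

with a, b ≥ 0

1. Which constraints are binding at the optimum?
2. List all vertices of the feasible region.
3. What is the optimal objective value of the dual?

1. C4, C5
2. (0, 0), (5.75, 0), (2, 5), (0, 5)
3. 48 (by strong duality, equal to the primal optimum)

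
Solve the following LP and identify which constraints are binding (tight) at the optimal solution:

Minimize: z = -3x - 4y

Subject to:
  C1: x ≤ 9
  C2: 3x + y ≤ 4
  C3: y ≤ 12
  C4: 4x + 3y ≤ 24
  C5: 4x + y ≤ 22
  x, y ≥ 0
Optimal: x = 0, y = 4
Binding: C2, x ≥ 0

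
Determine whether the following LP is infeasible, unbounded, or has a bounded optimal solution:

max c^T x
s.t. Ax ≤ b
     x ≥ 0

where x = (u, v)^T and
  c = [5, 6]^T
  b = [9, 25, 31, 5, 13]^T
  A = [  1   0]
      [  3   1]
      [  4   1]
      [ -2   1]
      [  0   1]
The point (4, 13) satisfies every constraint, so the LP is feasible; the constraints give u ≤ 9 and v ≤ 13, which with u, v ≥ 0 keep the feasible region inside a bounded box. A feasible, bounded LP attains a finite optimum at a vertex.

Evaluating z = 5u + 6v at each vertex:
  (0, 0): z = 0
  (7.75, 0): z = 38.75
  (6, 7): z = 72
  (4, 13): z = 98
  (0, 5): z = 30

Feasible with finite optimum z* = 98 at (4, 13).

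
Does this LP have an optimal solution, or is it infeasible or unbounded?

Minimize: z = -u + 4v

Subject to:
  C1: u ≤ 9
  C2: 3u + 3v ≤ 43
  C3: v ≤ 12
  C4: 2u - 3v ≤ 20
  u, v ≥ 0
The point (9, 0) satisfies every constraint, so the LP is feasible; the constraints give u ≤ 9 and v ≤ 12, which with u, v ≥ 0 keep the feasible region inside a bounded box. A feasible, bounded LP attains a finite optimum at a vertex.

Bounded optimum: z* = -9 at (9, 0).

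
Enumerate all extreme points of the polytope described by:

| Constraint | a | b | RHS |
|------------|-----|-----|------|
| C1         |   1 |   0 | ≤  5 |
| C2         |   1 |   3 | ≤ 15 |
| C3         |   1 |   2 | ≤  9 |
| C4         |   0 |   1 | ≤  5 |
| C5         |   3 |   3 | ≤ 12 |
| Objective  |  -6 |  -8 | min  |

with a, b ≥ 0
Each vertex is the intersection of two constraint boundaries that also satisfies all remaining constraints:
  a = 0 and b = 0 → (0, 0)
  3a + 3b = 12 and b = 0 → (4, 0)
  3a + 3b = 12 and a = 0 → (0, 4)

Vertices: (0, 0), (4, 0), (0, 4)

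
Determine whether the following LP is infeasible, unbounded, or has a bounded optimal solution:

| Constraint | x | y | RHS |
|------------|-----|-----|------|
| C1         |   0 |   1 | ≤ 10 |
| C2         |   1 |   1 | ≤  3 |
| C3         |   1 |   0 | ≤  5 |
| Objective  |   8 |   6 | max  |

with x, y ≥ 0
The point (3, 0) satisfies every constraint, so the LP is feasible; the constraints give x ≤ 5 and y ≤ 10, which with x, y ≥ 0 keep the feasible region inside a bounded box. A feasible, bounded LP attains a finite optimum at a vertex.

Evaluating z = 8x + 6y at each vertex:
  (0, 0): z = 0
  (3, 0): z = 24
  (0, 3): z = 18

Bounded optimum: z* = 24 at (3, 0).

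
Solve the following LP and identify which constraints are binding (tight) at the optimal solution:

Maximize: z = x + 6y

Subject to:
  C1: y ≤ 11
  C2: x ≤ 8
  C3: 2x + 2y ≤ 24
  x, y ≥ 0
Optimal: x = 1, y = 11
Slack at optimum:
  C1: slack = 0 (binding)
  C2: slack = 7
  C3: slack = 0 (binding)
  x ≥ 0: x = 1
  y ≥ 0: y = 11
Binding constraints: C1, C3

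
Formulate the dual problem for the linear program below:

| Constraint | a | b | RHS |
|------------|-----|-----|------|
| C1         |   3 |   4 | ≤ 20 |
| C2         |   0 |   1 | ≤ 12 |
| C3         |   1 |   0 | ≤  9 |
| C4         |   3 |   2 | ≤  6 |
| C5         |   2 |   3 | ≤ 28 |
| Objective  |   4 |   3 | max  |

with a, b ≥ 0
Minimize: z = 20y1 + 12y2 + 9y3 + 6y4 + 28y5

Subject to:
  C1: -3y1 - y3 - 3y4 - 2y5 ≤ -4
  C2: -4y1 - y2 - 2y4 - 3y5 ≤ -3
  y1, y2, y3, y4, y5 ≥ 0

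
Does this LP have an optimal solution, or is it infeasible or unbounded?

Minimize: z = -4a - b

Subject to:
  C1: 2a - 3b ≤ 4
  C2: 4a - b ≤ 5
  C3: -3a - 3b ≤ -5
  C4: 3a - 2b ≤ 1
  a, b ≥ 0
Feasible point: (0, 2) satisfies every constraint, so the LP is feasible.
Direction d = (0, 1): for each constraint row a, a·d ≤ 0 —
  (2)(0) + (-3)(1) = -3 ≤ 0
  (4)(0) + (-1)(1) = -1 ≤ 0
  (-3)(0) + (-3)(1) = -3 ≤ 0
  (3)(0) + (-2)(1) = -2 ≤ 0
and d ≥ 0, so (0, 2) + t·d stays feasible for every t ≥ 0. Along this ray z = -4a - b changes by -1 per unit t, so z → −∞.

The LP is unbounded; z can be made arbitrarily small.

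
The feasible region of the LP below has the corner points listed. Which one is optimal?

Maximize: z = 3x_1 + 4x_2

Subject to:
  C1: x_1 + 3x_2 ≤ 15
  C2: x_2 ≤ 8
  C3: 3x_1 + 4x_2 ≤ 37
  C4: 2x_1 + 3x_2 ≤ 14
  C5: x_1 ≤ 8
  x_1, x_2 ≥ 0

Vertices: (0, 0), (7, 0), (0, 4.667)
(7, 0) with z = 21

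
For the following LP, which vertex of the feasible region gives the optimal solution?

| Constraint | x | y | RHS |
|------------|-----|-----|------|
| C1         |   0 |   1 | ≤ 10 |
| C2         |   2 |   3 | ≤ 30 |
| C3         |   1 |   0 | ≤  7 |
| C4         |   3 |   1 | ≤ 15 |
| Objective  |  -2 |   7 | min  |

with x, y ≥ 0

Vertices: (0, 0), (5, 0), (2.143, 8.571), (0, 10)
(5, 0) with z = -10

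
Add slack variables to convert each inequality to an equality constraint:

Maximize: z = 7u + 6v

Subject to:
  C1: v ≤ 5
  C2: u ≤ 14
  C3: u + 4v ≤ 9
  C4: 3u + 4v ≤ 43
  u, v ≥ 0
max z = 7u + 6v

s.t.
  v + s1 = 5
  u + s2 = 14
  u + 4v + s3 = 9
  3u + 4v + s4 = 43
  u, v, s1, s2, s3, s4 ≥ 0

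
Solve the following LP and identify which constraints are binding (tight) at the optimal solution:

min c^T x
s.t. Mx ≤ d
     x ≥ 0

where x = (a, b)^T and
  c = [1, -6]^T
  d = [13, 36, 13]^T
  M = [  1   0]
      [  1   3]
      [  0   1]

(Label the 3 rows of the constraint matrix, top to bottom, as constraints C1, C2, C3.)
Optimal: a = 0, b = 12
Slack at optimum:
  C1: slack = 13
  C2: slack = 0 (binding)
  C3: slack = 1
  a ≥ 0: a = 0 (binding)
  b ≥ 0: b = 12
Binding constraints: C2, a ≥ 0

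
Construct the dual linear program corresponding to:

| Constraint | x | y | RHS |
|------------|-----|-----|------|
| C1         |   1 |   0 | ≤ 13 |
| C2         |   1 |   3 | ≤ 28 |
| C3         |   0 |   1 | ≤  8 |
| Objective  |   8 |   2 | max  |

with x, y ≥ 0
Minimize: z = 13y1 + 28y2 + 8y3

Subject to:
  C1: -y1 - y2 ≤ -8
  C2: -3y2 - y3 ≤ -2
  y1, y2, y3 ≥ 0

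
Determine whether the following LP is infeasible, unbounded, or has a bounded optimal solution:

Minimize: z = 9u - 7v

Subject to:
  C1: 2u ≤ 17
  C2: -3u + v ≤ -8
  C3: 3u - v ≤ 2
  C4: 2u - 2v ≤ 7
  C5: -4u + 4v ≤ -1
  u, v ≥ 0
C3 requires 3u - v ≤ 2, while C2 (-3u + v ≤ -8) is equivalent to 3u - v ≥ 8. Together they would need 8 ≤ 3u - v ≤ 2, which is impossible since 8 > 2. No point satisfies all constraints.

The feasible region is empty; the LP is infeasible.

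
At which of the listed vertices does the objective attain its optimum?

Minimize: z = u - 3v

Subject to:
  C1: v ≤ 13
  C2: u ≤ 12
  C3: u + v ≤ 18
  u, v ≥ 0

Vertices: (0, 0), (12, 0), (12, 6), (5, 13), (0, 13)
Evaluating z = u - 3v at each vertex:
  (0, 0): z = 0
  (12, 0): z = 12
  (12, 6): z = -6
  (5, 13): z = -34
  (0, 13): z = -39

The smallest value is z = -39, attained at (0, 13).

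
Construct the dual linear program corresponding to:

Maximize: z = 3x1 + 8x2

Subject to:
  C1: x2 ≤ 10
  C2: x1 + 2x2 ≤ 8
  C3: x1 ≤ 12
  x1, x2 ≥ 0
Minimize: z = 10y1 + 8y2 + 12y3

Subject to:
  C1: -y2 - y3 ≤ -3
  C2: -y1 - 2y2 ≤ -8
  y1, y2, y3 ≥ 0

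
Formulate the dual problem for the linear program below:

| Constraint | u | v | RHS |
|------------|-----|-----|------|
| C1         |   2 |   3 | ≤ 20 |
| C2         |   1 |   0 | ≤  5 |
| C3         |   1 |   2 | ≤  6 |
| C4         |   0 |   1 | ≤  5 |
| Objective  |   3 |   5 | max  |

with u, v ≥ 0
Minimize: z = 20y1 + 5y2 + 6y3 + 5y4

Subject to:
  C1: -2y1 - y2 - y3 ≤ -3
  C2: -3y1 - 2y3 - y4 ≤ -5
  y1, y2, y3, y4 ≥ 0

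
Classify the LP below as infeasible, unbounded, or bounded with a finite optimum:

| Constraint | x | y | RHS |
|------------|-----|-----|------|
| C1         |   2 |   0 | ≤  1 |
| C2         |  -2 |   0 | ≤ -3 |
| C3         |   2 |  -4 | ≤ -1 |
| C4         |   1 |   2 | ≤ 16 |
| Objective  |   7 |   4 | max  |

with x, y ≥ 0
C1 requires 2x ≤ 1, while C2 (-2x ≤ -3) is equivalent to 2x ≥ 3. Together they would need 3 ≤ 2x ≤ 1, which is impossible since 3 > 1. No point satisfies all constraints.

Infeasible: no point satisfies all constraints simultaneously.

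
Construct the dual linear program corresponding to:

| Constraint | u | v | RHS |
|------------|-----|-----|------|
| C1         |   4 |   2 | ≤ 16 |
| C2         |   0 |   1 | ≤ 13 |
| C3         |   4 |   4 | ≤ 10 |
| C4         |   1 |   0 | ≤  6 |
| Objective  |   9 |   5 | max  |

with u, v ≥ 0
Minimize: z = 16y1 + 13y2 + 10y3 + 6y4

Subject to:
  C1: -4y1 - 4y3 - y4 ≤ -9
  C2: -2y1 - y2 - 4y3 ≤ -5
  y1, y2, y3, y4 ≥ 0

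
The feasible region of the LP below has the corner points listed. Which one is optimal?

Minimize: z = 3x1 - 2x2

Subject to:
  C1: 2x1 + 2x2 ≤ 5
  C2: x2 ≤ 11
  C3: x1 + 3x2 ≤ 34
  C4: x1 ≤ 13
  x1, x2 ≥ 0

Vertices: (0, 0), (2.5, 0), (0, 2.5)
(0, 2.5) with z = -5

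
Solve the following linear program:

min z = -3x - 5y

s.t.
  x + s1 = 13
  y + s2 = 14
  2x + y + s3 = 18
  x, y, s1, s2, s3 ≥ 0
x = 2, y = 14, z = -76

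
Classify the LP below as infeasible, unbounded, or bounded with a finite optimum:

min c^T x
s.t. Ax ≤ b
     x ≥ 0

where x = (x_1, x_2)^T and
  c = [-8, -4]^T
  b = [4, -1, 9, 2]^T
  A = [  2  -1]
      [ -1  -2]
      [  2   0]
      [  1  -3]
Feasible point: (0, 1) satisfies every constraint, so the LP is feasible.
Direction d = (0, 1): for each constraint row a, a·d ≤ 0 —
  (2)(0) + (-1)(1) = -1 ≤ 0
  (-1)(0) + (-2)(1) = -2 ≤ 0
  (2)(0) + (0)(1) = 0 ≤ 0
  (1)(0) + (-3)(1) = -3 ≤ 0
and d ≥ 0, so (0, 1) + t·d stays feasible for every t ≥ 0. Along this ray z = -8x_1 - 4x_2 changes by -4 per unit t, so z → −∞.

Unbounded — the objective can decrease without bound over the feasible region.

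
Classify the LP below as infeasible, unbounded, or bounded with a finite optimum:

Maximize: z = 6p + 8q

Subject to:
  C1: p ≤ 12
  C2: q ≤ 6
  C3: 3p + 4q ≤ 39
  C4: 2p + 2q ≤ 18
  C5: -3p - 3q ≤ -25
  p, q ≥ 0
The point (3, 6) satisfies every constraint, so the LP is feasible; the constraints give p ≤ 12 and q ≤ 6, which with p, q ≥ 0 keep the feasible region inside a bounded box. A feasible, bounded LP attains a finite optimum at a vertex.

The LP has an optimal solution: (3, 6) with z = 66.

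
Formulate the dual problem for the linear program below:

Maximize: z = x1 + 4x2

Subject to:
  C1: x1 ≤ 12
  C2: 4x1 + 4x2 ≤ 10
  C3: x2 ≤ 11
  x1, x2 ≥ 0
Minimize: z = 12y1 + 10y2 + 11y3

Subject to:
  C1: -y1 - 4y2 ≤ -1
  C2: -4y2 - y3 ≤ -4
  y1, y2, y3 ≥ 0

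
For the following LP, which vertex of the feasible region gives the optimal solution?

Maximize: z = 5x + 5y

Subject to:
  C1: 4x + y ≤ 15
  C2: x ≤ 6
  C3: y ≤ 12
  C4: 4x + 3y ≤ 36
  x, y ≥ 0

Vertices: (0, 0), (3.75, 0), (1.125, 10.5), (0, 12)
Evaluating z = 5x + 5y at each vertex:
  (0, 0): z = 0
  (3.75, 0): z = 18.75
  (1.125, 10.5): z = 58.12
  (0, 12): z = 60

The largest value is z = 60, attained at (0, 12).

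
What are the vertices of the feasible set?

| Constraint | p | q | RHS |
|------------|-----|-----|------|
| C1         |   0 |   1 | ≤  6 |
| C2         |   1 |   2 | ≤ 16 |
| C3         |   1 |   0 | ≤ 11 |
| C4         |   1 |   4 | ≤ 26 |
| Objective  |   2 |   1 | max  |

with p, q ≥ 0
Each vertex is the intersection of two constraint boundaries that also satisfies all remaining constraints:
  p = 0 and q = 0 → (0, 0)
  p = 11 and q = 0 → (11, 0)
  p + 2q = 16 and p = 11 → (11, 2.5)
  p + 2q = 16 and p + 4q = 26 → (6, 5)
  q = 6 and p + 4q = 26 → (2, 6)
  q = 6 and p = 0 → (0, 6)

Vertices: (0, 0), (11, 0), (11, 2.5), (6, 5), (2, 6), (0, 6)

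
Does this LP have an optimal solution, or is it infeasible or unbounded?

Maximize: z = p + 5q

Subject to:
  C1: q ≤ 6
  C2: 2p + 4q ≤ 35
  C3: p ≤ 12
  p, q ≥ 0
The point (5.5, 6) satisfies every constraint, so the LP is feasible; the constraints give p ≤ 12 and q ≤ 6, which with p, q ≥ 0 keep the feasible region inside a bounded box. A feasible, bounded LP attains a finite optimum at a vertex.

Evaluating z = p + 5q at each vertex:
  (0, 0): z = 0
  (12, 0): z = 12
  (12, 2.75): z = 25.75
  (5.5, 6): z = 35.5
  (0, 6): z = 30

The LP has an optimal solution: (5.5, 6) with z = 35.5.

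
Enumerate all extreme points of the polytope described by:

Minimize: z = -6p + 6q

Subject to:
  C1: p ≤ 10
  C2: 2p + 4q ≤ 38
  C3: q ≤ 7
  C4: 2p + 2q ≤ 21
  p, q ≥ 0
Each vertex is the intersection of two constraint boundaries that also satisfies all remaining constraints:
  p = 0 and q = 0 → (0, 0)
  p = 10 and q = 0 → (10, 0)
  p = 10 and 2p + 2q = 21 → (10, 0.5)
  q = 7 and 2p + 2q = 21 → (3.5, 7)
  q = 7 and p = 0 → (0, 7)

Vertices: (0, 0), (10, 0), (10, 0.5), (3.5, 7), (0, 7)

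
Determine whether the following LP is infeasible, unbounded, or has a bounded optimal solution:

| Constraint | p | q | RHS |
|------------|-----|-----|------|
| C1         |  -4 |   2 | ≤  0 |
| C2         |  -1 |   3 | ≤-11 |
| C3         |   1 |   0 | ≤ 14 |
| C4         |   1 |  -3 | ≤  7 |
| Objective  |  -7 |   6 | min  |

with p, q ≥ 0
C4 requires p - 3q ≤ 7, while C2 (-p + 3q ≤ -11) is equivalent to p - 3q ≥ 11. Together they would need 11 ≤ p - 3q ≤ 7, which is impossible since 11 > 7. No point satisfies all constraints.

Infeasible — the constraint set is empty.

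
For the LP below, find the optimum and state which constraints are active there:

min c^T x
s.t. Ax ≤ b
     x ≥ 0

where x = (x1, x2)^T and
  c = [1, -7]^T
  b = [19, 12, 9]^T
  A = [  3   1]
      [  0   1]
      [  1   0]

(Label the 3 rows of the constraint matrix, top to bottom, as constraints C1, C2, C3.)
Optimal: x1 = 0, x2 = 12
Slack at optimum:
  C1: slack = 7
  C2: slack = 0 (binding)
  C3: slack = 9
  x1 ≥ 0: x1 = 0 (binding)
  x2 ≥ 0: x2 = 12
Binding constraints: C2, x1 ≥ 0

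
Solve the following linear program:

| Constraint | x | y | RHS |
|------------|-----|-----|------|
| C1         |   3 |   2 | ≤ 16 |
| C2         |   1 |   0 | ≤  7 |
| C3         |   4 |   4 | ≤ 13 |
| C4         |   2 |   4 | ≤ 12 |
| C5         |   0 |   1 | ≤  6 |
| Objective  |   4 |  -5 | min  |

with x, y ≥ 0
Each vertex is the intersection of two constraint boundaries that also satisfies all remaining constraints:
  x = 0 and y = 0 → (0, 0)
  4x + 4y = 13 and y = 0 → (3.25, 0)
  4x + 4y = 13 and 2x + 4y = 12 → (0.5, 2.75)
  2x + 4y = 12 and x = 0 → (0, 3)

Evaluating z = 4x - 5y at each vertex:
  (0, 0): z = 0
  (3.25, 0): z = 13
  (0.5, 2.75): z = -11.75
  (0, 3): z = -15

The minimum is at (0, 3) with z = -15.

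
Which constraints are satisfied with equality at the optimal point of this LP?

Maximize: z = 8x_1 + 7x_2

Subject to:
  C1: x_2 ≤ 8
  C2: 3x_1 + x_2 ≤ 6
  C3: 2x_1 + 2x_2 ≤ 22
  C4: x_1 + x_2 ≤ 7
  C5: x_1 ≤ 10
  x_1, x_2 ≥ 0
Optimal: x_1 = 0, x_2 = 6
Slack at optimum:
  C1: slack = 2
  C2: slack = 0 (binding)
  C3: slack = 10
  C4: slack = 1
  C5: slack = 10
  x_1 ≥ 0: x_1 = 0 (binding)
  x_2 ≥ 0: x_2 = 6
Binding constraints: C2, x_1 ≥ 0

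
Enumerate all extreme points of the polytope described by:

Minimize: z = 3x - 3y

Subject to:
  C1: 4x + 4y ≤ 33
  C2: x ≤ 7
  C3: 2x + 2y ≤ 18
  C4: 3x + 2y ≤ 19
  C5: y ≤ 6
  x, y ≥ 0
Each vertex is the intersection of two constraint boundaries that also satisfies all remaining constraints:
  x = 0 and y = 0 → (0, 0)
  3x + 2y = 19 and y = 0 → (6.333, 0)
  4x + 4y = 33 and 3x + 2y = 19 → (2.5, 5.75)
  4x + 4y = 33 and y = 6 → (2.25, 6)
  y = 6 and x = 0 → (0, 6)

Vertices: (0, 0), (6.333, 0), (2.5, 5.75), (2.25, 6), (0, 6)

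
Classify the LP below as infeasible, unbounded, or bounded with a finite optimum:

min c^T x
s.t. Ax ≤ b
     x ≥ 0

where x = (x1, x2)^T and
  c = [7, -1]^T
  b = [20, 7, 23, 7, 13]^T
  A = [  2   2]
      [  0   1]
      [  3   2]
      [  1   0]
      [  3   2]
The point (0, 6.5) satisfies every constraint, so the LP is feasible; the constraints give x1 ≤ 7 and x2 ≤ 7, which with x1, x2 ≥ 0 keep the feasible region inside a bounded box. A feasible, bounded LP attains a finite optimum at a vertex.

The LP has an optimal solution: (0, 6.5) with z = -6.5.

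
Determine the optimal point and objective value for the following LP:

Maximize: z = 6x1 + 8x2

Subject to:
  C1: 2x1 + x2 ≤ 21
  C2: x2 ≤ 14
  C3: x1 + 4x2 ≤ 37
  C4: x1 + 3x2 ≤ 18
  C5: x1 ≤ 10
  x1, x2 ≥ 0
x1 = 9, x2 = 3, z = 78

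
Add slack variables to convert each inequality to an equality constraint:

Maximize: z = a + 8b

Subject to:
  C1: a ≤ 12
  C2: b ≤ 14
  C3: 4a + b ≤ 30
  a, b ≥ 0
max z = a + 8b

s.t.
  a + s1 = 12
  b + s2 = 14
  4a + b + s3 = 30
  a, b, s1, s2, s3 ≥ 0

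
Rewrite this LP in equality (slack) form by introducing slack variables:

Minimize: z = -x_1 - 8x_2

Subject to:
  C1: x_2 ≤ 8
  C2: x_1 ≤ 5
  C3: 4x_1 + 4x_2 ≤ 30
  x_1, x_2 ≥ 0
min z = -x_1 - 8x_2

s.t.
  x_2 + s1 = 8
  x_1 + s2 = 5
  4x_1 + 4x_2 + s3 = 30
  x_1, x_2, s1, s2, s3 ≥ 0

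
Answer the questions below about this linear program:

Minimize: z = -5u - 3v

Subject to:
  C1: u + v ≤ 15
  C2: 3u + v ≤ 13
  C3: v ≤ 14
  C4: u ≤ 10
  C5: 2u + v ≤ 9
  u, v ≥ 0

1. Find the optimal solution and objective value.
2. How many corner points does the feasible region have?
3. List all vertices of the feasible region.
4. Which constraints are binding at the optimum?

1. u = 0, v = 9, z = -27
2. 4
3. (0, 0), (4.333, 0), (4, 1), (0, 9)
4. C5, u ≥ 0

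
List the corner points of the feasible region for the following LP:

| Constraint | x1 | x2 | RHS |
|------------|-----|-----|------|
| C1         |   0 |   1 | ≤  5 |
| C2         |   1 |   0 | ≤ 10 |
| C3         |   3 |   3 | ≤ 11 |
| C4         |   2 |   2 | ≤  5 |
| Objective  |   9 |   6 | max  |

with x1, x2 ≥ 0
Each vertex is the intersection of two constraint boundaries that also satisfies all remaining constraints:
  x1 = 0 and x2 = 0 → (0, 0)
  2x1 + 2x2 = 5 and x2 = 0 → (2.5, 0)
  2x1 + 2x2 = 5 and x1 = 0 → (0, 2.5)

Vertices: (0, 0), (2.5, 0), (0, 2.5)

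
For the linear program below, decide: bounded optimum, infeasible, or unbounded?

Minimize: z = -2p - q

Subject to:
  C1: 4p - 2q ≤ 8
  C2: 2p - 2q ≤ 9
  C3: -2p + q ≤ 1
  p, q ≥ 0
Feasible point: (0, 0) satisfies every constraint, so the LP is feasible.
Direction d = (1, 2): for each constraint row a, a·d ≤ 0 —
  (4)(1) + (-2)(2) = 0 ≤ 0
  (2)(1) + (-2)(2) = -2 ≤ 0
  (-2)(1) + (1)(2) = 0 ≤ 0
and d ≥ 0, so (0, 0) + t·d stays feasible for every t ≥ 0. Along this ray z = -2p - q changes by -4 per unit t, so z → −∞.

Unbounded — the objective can decrease without bound over the feasible region.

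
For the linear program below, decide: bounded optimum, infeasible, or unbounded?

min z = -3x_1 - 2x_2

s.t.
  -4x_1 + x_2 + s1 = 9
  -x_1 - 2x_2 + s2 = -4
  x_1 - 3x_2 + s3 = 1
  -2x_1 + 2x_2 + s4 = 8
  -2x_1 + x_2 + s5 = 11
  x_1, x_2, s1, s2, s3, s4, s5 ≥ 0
Feasible point: (0, 2) satisfies every constraint, so the LP is feasible.
Direction d = (1, 1): for each constraint row a, a·d ≤ 0 —
  (-4)(1) + (1)(1) = -3 ≤ 0
  (-1)(1) + (-2)(1) = -3 ≤ 0
  (1)(1) + (-3)(1) = -2 ≤ 0
  (-2)(1) + (2)(1) = 0 ≤ 0
  (-2)(1) + (1)(1) = -1 ≤ 0
and d ≥ 0, so (0, 2) + t·d stays feasible for every t ≥ 0. Along this ray z = -3x_1 - 2x_2 changes by -5 per unit t, so z → −∞.

The LP is unbounded; z can be made arbitrarily small.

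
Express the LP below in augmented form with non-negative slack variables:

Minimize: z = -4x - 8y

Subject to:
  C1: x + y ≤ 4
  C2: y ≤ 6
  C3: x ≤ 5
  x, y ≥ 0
min z = -4x - 8y

s.t.
  x + y + s1 = 4
  y + s2 = 6
  x + s3 = 5
  x, y, s1, s2, s3 ≥ 0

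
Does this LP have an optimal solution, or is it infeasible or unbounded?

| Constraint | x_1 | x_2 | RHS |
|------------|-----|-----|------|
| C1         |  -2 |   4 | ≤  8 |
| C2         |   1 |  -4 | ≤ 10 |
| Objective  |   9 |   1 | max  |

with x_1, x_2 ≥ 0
Feasible point: (0, 0) satisfies every constraint, so the LP is feasible.
Direction d = (2, 1): for each constraint row a, a·d ≤ 0 —
  (-2)(2) + (4)(1) = 0 ≤ 0
  (1)(2) + (-4)(1) = -2 ≤ 0
and d ≥ 0, so (0, 0) + t·d stays feasible for every t ≥ 0. Along this ray z = 9x_1 + x_2 changes by 19 per unit t, so z → +∞.

The LP is unbounded; z can be made arbitrarily large.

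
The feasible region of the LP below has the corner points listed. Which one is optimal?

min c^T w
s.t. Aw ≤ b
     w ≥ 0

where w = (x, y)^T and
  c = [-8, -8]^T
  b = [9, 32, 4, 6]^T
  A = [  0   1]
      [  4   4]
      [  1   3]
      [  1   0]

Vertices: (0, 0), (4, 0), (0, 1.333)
(4, 0) with z = -32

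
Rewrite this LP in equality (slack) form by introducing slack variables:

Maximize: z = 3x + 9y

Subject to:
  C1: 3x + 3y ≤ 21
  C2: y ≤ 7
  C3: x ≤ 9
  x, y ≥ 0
max z = 3x + 9y

s.t.
  3x + 3y + s1 = 21
  y + s2 = 7
  x + s3 = 9
  x, y, s1, s2, s3 ≥ 0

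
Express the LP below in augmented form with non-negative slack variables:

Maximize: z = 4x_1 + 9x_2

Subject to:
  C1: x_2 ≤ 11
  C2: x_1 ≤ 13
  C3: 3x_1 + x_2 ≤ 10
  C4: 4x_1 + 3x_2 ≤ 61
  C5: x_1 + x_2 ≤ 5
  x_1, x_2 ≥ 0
max z = 4x_1 + 9x_2

s.t.
  x_2 + s1 = 11
  x_1 + s2 = 13
  3x_1 + x_2 + s3 = 10
  4x_1 + 3x_2 + s4 = 61
  x_1 + x_2 + s5 = 5
  x_1, x_2, s1, s2, s3, s4, s5 ≥ 0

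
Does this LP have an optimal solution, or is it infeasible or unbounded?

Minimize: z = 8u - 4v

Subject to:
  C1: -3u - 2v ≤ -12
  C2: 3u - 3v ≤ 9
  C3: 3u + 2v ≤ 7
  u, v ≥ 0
C3 requires 3u + 2v ≤ 7, while C1 (-3u - 2v ≤ -12) is equivalent to 3u + 2v ≥ 12. Together they would need 12 ≤ 3u + 2v ≤ 7, which is impossible since 12 > 7. No point satisfies all constraints.

The feasible region is empty; the LP is infeasible.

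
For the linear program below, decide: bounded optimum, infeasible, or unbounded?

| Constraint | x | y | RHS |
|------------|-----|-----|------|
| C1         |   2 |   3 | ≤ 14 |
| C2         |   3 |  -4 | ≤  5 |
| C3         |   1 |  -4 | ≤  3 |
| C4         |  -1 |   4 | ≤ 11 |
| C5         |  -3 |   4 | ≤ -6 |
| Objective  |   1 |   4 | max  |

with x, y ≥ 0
C2 requires 3x - 4y ≤ 5, while C5 (-3x + 4y ≤ -6) is equivalent to 3x - 4y ≥ 6. Together they would need 6 ≤ 3x - 4y ≤ 5, which is impossible since 6 > 5. No point satisfies all constraints.

Infeasible: no point satisfies all constraints simultaneously.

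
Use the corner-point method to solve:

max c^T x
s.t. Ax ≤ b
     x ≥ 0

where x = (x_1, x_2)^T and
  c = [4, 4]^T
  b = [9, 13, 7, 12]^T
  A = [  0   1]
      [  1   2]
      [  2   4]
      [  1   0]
Each vertex is the intersection of two constraint boundaries that also satisfies all remaining constraints:
  x_1 = 0 and x_2 = 0 → (0, 0)
  2x_1 + 4x_2 = 7 and x_2 = 0 → (3.5, 0)
  2x_1 + 4x_2 = 7 and x_1 = 0 → (0, 1.75)

Evaluating z = 4x_1 + 4x_2 at each vertex:
  (0, 0): z = 0
  (3.5, 0): z = 14
  (0, 1.75): z = 7

The maximum is at (3.5, 0) with z = 14.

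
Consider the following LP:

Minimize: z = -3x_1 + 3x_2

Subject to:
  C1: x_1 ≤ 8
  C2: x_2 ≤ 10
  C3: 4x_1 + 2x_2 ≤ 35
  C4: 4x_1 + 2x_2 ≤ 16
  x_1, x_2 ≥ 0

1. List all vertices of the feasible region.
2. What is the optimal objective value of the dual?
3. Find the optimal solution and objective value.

1. (0, 0), (4, 0), (0, 8)
2. -12 (by strong duality, equal to the primal optimum)
3. x_1 = 4, x_2 = 0, z = -12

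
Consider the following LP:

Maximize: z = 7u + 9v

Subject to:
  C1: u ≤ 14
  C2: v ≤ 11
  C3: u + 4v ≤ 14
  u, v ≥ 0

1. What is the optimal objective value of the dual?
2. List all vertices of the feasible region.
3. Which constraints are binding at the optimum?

1. 98 (by strong duality, equal to the primal optimum)
2. (0, 0), (14, 0), (0, 3.5)
3. C1, C3, v ≥ 0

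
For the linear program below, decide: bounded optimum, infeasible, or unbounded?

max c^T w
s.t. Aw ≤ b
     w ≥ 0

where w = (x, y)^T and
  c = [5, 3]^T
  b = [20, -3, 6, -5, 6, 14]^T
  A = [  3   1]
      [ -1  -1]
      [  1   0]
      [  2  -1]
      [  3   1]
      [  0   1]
The point (0, 6) satisfies every constraint, so the LP is feasible; the constraints give x ≤ 6 and y ≤ 14, which with x, y ≥ 0 keep the feasible region inside a bounded box. A feasible, bounded LP attains a finite optimum at a vertex.

Evaluating z = 5x + 3y at each vertex:
  (0, 5): z = 15
  (0.2, 5.4): z = 17.2
  (0, 6): z = 18

Feasible with finite optimum z* = 18 at (0, 6).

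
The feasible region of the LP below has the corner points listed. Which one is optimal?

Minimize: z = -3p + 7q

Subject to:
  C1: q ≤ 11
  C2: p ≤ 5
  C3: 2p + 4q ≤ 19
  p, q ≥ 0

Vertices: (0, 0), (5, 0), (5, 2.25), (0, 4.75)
Evaluating z = -3p + 7q at each vertex:
  (0, 0): z = 0
  (5, 0): z = -15
  (5, 2.25): z = 0.75
  (0, 4.75): z = 33.25

The smallest value is z = -15, attained at (5, 0).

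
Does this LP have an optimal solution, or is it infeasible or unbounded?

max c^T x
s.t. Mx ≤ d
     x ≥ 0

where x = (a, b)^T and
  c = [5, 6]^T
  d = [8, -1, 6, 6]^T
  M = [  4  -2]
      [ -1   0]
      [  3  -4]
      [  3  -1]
Feasible point: (1, 0) satisfies every constraint, so the LP is feasible.
Direction d = (0, 1): for each constraint row a, a·d ≤ 0 —
  (4)(0) + (-2)(1) = -2 ≤ 0
  (-1)(0) + (0)(1) = 0 ≤ 0
  (3)(0) + (-4)(1) = -4 ≤ 0
  (3)(0) + (-1)(1) = -1 ≤ 0
and d ≥ 0, so (1, 0) + t·d stays feasible for every t ≥ 0. Along this ray z = 5a + 6b changes by 6 per unit t, so z → +∞.

Unbounded — the objective can increase without bound over the feasible region.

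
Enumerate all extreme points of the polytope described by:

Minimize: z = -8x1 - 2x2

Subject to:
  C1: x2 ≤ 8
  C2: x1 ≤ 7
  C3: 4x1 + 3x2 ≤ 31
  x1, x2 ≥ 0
Each vertex is the intersection of two constraint boundaries that also satisfies all remaining constraints:
  x1 = 0 and x2 = 0 → (0, 0)
  x1 = 7 and x2 = 0 → (7, 0)
  x1 = 7 and 4x1 + 3x2 = 31 → (7, 1)
  x2 = 8 and 4x1 + 3x2 = 31 → (1.75, 8)
  x2 = 8 and x1 = 0 → (0, 8)

Vertices: (0, 0), (7, 0), (7, 1), (1.75, 8), (0, 8)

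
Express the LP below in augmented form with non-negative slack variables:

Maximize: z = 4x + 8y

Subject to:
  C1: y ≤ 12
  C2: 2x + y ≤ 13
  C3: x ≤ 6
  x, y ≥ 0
max z = 4x + 8y

s.t.
  y + s1 = 12
  2x + y + s2 = 13
  x + s3 = 6
  x, y, s1, s2, s3 ≥ 0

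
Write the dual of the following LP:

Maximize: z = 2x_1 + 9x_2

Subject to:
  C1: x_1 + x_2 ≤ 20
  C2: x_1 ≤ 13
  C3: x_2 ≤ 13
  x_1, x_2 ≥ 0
Minimize: z = 20y1 + 13y2 + 13y3

Subject to:
  C1: -y1 - y2 ≤ -2
  C2: -y1 - y3 ≤ -9
  y1, y2, y3 ≥ 0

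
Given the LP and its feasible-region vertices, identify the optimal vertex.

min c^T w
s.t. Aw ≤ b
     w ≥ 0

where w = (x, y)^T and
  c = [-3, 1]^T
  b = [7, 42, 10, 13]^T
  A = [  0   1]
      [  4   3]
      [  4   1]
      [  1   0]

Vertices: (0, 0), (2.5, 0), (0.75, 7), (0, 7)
(2.5, 0) with z = -7.5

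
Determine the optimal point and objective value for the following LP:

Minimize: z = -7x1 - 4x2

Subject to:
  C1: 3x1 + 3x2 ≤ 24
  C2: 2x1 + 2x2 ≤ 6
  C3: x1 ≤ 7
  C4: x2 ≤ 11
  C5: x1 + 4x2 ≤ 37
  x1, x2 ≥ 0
Each vertex is the intersection of two constraint boundaries that also satisfies all remaining constraints:
  x1 = 0 and x2 = 0 → (0, 0)
  2x1 + 2x2 = 6 and x2 = 0 → (3, 0)
  2x1 + 2x2 = 6 and x1 = 0 → (0, 3)

Evaluating z = -7x1 - 4x2 at each vertex:
  (0, 0): z = 0
  (3, 0): z = -21
  (0, 3): z = -12

The minimum is at (3, 0) with z = -21.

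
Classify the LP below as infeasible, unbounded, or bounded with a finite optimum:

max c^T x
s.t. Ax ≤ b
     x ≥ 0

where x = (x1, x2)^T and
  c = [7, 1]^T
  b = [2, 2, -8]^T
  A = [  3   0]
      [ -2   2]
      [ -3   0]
One constraint requires 3x1 ≤ 2, while the constraint -3x1 ≤ -8 is equivalent to 3x1 ≥ 8. Together they would need 8 ≤ 3x1 ≤ 2, which is impossible since 8 > 2. No point satisfies all constraints.

Infeasible — the constraint set is empty.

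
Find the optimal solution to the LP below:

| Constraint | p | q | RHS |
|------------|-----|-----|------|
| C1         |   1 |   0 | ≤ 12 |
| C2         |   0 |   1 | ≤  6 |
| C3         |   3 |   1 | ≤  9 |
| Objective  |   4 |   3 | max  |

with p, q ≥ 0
p = 1, q = 6, z = 22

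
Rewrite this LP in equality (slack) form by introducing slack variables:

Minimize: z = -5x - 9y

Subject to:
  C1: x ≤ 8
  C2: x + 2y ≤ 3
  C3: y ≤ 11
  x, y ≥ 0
min z = -5x - 9y

s.t.
  x + s1 = 8
  x + 2y + s2 = 3
  y + s3 = 11
  x, y, s1, s2, s3 ≥ 0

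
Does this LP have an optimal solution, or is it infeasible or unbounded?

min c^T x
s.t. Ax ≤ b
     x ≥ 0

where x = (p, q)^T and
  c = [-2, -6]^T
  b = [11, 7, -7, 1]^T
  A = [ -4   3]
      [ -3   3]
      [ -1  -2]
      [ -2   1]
Feasible point: (1, 3) satisfies every constraint, so the LP is feasible.
Direction d = (1, 0): for each constraint row a, a·d ≤ 0 —
  (-4)(1) + (3)(0) = -4 ≤ 0
  (-3)(1) + (3)(0) = -3 ≤ 0
  (-1)(1) + (-2)(0) = -1 ≤ 0
  (-2)(1) + (1)(0) = -2 ≤ 0
and d ≥ 0, so (1, 3) + t·d stays feasible for every t ≥ 0. Along this ray z = -2p - 6q changes by -2 per unit t, so z → −∞.

Unbounded: there is a feasible ray along which z → −∞.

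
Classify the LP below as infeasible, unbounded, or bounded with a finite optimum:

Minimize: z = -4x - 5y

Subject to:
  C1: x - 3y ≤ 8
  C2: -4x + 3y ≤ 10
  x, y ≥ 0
Feasible point: (0, 0) satisfies every constraint, so the LP is feasible.
Direction d = (1, 1): for each constraint row a, a·d ≤ 0 —
  (1)(1) + (-3)(1) = -2 ≤ 0
  (-4)(1) + (3)(1) = -1 ≤ 0
and d ≥ 0, so (0, 0) + t·d stays feasible for every t ≥ 0. Along this ray z = -4x - 5y changes by -9 per unit t, so z → −∞.

Unbounded: there is a feasible ray along which z → −∞.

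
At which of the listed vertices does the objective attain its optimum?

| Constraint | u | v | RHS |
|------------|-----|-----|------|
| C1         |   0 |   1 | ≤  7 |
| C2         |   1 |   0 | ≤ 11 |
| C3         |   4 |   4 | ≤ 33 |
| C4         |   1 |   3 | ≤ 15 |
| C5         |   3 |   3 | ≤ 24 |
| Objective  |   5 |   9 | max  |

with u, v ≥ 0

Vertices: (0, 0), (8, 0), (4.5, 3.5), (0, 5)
Evaluating z = 5u + 9v at each vertex:
  (0, 0): z = 0
  (8, 0): z = 40
  (4.5, 3.5): z = 54
  (0, 5): z = 45

The largest value is z = 54, attained at (4.5, 3.5).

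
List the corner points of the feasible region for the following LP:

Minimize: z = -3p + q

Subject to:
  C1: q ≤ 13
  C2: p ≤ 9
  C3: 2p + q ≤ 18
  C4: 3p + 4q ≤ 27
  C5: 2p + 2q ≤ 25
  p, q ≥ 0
Each vertex is the intersection of two constraint boundaries that also satisfies all remaining constraints:
  p = 0 and q = 0 → (0, 0)
  p = 9 and 2p + q = 18 → (9, 0)
  3p + 4q = 27 and p = 0 → (0, 6.75)

Vertices: (0, 0), (9, 0), (0, 6.75)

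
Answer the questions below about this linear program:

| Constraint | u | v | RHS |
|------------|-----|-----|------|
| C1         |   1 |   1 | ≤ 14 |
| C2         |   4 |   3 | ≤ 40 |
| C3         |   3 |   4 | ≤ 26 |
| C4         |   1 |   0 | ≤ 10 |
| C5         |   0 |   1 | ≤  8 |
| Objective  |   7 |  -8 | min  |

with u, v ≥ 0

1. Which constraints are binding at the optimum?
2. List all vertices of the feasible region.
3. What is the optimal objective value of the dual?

1. C3, u ≥ 0
2. (0, 0), (8.667, 0), (0, 6.5)
3. -52 (by strong duality, equal to the primal optimum)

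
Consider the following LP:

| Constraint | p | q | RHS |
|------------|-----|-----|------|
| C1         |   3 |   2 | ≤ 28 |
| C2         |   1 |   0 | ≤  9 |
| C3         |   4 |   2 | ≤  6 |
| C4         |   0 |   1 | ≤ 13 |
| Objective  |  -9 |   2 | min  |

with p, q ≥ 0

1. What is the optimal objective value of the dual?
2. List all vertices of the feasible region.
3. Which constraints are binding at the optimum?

1. -13.5 (by strong duality, equal to the primal optimum)
2. (0, 0), (1.5, 0), (0, 3)
3. C3, q ≥ 0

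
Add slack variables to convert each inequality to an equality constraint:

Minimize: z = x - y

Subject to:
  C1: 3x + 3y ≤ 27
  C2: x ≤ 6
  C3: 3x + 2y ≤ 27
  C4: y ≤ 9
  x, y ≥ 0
min z = x - y

s.t.
  3x + 3y + s1 = 27
  x + s2 = 6
  3x + 2y + s3 = 27
  y + s4 = 9
  x, y, s1, s2, s3, s4 ≥ 0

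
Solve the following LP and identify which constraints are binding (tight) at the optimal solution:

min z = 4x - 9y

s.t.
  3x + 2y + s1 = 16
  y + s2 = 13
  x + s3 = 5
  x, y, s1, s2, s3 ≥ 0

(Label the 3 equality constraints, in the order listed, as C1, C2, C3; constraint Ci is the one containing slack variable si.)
Optimal: x = 0, y = 8
Binding: C1, x ≥ 0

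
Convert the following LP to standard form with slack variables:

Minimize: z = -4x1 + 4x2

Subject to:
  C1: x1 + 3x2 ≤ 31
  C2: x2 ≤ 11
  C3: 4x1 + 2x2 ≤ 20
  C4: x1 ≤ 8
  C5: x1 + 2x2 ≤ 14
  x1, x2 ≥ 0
min z = -4x1 + 4x2

s.t.
  x1 + 3x2 + s1 = 31
  x2 + s2 = 11
  4x1 + 2x2 + s3 = 20
  x1 + s4 = 8
  x1 + 2x2 + s5 = 14
  x1, x2, s1, s2, s3, s4, s5 ≥ 0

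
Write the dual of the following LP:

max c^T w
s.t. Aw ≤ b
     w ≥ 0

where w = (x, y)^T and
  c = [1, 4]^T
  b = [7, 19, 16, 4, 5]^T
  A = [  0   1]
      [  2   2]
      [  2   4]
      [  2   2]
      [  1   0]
Minimize: z = 7y1 + 19y2 + 16y3 + 4y4 + 5y5

Subject to:
  C1: -2y2 - 2y3 - 2y4 - y5 ≤ -1
  C2: -y1 - 2y2 - 4y3 - 2y4 ≤ -4
  y1, y2, y3, y4, y5 ≥ 0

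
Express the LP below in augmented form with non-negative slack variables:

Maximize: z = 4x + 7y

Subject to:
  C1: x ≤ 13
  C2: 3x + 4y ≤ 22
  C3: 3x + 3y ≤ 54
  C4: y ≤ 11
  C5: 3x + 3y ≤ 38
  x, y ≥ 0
max z = 4x + 7y

s.t.
  x + s1 = 13
  3x + 4y + s2 = 22
  3x + 3y + s3 = 54
  y + s4 = 11
  3x + 3y + s5 = 38
  x, y, s1, s2, s3, s4, s5 ≥ 0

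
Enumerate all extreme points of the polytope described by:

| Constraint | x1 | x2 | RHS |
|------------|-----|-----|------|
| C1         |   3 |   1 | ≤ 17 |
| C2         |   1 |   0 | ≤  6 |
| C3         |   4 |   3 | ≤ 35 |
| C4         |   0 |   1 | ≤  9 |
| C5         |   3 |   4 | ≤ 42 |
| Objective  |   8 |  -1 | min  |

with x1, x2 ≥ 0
Each vertex is the intersection of two constraint boundaries that also satisfies all remaining constraints:
  x1 = 0 and x2 = 0 → (0, 0)
  3x1 + x2 = 17 and x2 = 0 → (5.667, 0)
  3x1 + x2 = 17 and 4x1 + 3x2 = 35 → (3.2, 7.4)
  4x1 + 3x2 = 35 and x2 = 9 → (2, 9)
  x2 = 9 and x1 = 0 → (0, 9)

Vertices: (0, 0), (5.667, 0), (3.2, 7.4), (2, 9), (0, 9)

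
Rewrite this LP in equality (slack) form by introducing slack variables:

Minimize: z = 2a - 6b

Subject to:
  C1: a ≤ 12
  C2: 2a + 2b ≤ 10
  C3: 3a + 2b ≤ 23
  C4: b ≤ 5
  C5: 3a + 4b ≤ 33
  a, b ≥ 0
min z = 2a - 6b

s.t.
  a + s1 = 12
  2a + 2b + s2 = 10
  3a + 2b + s3 = 23
  b + s4 = 5
  3a + 4b + s5 = 33
  a, b, s1, s2, s3, s4, s5 ≥ 0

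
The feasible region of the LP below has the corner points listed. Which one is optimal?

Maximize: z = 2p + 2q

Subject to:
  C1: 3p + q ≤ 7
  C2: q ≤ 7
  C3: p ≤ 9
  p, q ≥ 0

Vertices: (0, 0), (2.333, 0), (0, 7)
(0, 7) with z = 14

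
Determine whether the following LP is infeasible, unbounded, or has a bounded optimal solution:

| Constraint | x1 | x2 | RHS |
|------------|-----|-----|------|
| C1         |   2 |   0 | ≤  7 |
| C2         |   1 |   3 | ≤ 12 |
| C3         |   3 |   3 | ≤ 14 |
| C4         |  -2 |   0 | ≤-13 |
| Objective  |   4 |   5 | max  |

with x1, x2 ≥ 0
C1 requires 2x1 ≤ 7, while C4 (-2x1 ≤ -13) is equivalent to 2x1 ≥ 13. Together they would need 13 ≤ 2x1 ≤ 7, which is impossible since 13 > 7. No point satisfies all constraints.

Infeasible: no point satisfies all constraints simultaneously.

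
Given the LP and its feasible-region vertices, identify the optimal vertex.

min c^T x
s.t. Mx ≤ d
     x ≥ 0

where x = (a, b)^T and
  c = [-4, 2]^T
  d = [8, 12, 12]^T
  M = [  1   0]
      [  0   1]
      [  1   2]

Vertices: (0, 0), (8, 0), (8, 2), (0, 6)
(8, 0) with z = -32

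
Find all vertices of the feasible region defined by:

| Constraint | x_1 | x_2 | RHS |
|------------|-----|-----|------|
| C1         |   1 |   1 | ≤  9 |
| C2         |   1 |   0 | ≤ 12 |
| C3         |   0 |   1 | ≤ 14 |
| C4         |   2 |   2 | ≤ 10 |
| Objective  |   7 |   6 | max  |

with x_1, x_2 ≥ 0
Each vertex is the intersection of two constraint boundaries that also satisfies all remaining constraints:
  x_1 = 0 and x_2 = 0 → (0, 0)
  2x_1 + 2x_2 = 10 and x_2 = 0 → (5, 0)
  2x_1 + 2x_2 = 10 and x_1 = 0 → (0, 5)

Vertices: (0, 0), (5, 0), (0, 5)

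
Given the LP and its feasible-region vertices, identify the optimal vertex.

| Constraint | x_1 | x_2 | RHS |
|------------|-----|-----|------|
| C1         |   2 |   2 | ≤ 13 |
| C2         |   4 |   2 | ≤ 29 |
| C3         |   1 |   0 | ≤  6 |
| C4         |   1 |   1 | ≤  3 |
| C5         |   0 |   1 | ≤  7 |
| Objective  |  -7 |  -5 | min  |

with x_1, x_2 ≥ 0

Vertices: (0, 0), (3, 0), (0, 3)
Evaluating z = -7x_1 - 5x_2 at each vertex:
  (0, 0): z = 0
  (3, 0): z = -21
  (0, 3): z = -15

The smallest value is z = -21, attained at (3, 0).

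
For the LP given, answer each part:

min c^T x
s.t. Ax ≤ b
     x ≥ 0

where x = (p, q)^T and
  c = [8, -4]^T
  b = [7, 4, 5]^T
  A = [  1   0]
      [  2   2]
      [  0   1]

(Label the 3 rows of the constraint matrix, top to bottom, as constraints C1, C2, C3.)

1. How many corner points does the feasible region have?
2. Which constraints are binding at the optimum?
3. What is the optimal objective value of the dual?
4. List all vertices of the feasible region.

1. 3
2. C2, p ≥ 0
3. -8 (by strong duality, equal to the primal optimum)
4. (0, 0), (2, 0), (0, 2)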